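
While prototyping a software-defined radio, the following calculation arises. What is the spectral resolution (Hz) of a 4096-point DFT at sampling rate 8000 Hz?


DFT frequency resolution:
df = fs / N
   = 8000 / 4096
   = 1.9531 Hz

1.9531 Hz


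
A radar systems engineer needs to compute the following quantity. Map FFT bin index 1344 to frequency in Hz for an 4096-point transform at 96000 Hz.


Frequency of DFT bin k:
f_k = k * fs / N
    = 1344 * 96000 / 4096
    = 129024000 / 4096
    = 31500.0 Hz

31500.0 Hz


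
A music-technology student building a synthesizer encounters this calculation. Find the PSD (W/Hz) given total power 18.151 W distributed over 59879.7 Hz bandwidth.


Power spectral density:
PSD = P / BW
    = 18.151 / 59879.7
    = 0.00030312 W/Hz

0.00030312 W/Hz


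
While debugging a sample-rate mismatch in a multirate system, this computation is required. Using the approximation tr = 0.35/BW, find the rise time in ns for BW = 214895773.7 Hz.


Rise time from bandwidth relationship:
tr = 0.35 / BW
   = 0.35 / 214895773.7
   = 1.628696526e-09 s
   = 1.6287 ns

1.6287 ns


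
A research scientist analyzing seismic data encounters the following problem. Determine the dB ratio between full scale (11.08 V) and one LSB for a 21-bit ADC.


Dynamic range from full-scale to LSB:
V_min = V_max / 2^bits = 11.08 / 2^21
DR = 20 * log10(V_max / V_min)
   = 20 * log10(2^21)
   = 20 * 21 * log10(2)
   = 126.43 dB

126.43 dB


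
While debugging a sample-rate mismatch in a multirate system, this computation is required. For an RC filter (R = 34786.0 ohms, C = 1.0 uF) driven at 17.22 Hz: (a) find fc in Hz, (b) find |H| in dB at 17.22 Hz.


Step 1 — cutoff frequency:
fc = 1 / (2*pi*R*C)
C = 1.0 uF = 1e-06 F
fc = 1 / (2*pi*34786.0*1e-06)
   = 4.57526 Hz

Step 2 — magnitude at f = 17.22 Hz:
|H(f)| = 1 / sqrt(1 + (f/fc)^2)
f/fc = 17.22 / 4.57526 = 3.763721
|H| = 1 / sqrt(1 + 14.165596) = 0.2567854
|H|_dB = 20*log10(0.2567854) = -11.81 dB

fc = 4.57526 Hz; |H(17.22 Hz)| = -11.81 dB


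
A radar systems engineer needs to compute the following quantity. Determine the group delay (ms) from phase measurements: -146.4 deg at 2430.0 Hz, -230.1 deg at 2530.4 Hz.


Group delay from phase difference:
tau = -d(phi)/d(omega)
d(phi) = -83.7 deg = -1.460841 rad
d(omega) = 2*pi*(2530.4 - 2430.0) = 630.8318 rad/s
tau = -(-1.460841) / 630.8318
    = 2.3157 ms

2.3157 ms


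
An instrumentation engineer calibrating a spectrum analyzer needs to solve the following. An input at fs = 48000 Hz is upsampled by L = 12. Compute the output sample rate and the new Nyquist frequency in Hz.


Step 1 — output sample rate after interpolation by L:
fs_out = L * fs_in = 12 * 48000 = 576000 Hz

Step 2 — Nyquist frequency of the output stream:
f_Nyq = fs_out / 2 = 576000 / 2 = 288000.0 Hz

fs_out = 576000 Hz; f_Nyquist = 288000.0 Hz


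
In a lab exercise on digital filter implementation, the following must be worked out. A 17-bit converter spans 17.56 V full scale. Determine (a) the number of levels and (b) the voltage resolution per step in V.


Step 1 — number of quantization levels:
L = 2^N = 2^17 = 131072

Step 2 — LSB step size:
delta = Vfs / L
      = 17.56 / 131072
      = 0.00013397 V

Levels = 131072; step size = 0.00013397 V


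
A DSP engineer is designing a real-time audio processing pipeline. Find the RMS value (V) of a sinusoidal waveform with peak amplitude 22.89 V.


RMS voltage for a sinusoidal waveform:
V_rms = V_peak / sqrt(2)
      = 22.89 / 1.414214
      = 16.186 V

16.186 V


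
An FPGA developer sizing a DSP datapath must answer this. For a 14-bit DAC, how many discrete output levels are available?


Number of quantization levels = 2^N
= 2^14
= 16384

16384


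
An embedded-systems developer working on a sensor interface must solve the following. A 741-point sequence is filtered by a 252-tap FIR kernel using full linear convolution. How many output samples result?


Linear convolution output length:
L = N + M - 1
  = 741 + 252 - 1
  = 992 samples

992


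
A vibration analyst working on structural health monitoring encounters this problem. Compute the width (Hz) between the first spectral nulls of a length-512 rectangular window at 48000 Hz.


Main lobe width for a rectangular window:
Width = 2 * fs / N
      = 2 * 48000 / 512
      = 96000 / 512
      = 187.5 Hz

187.5 Hz


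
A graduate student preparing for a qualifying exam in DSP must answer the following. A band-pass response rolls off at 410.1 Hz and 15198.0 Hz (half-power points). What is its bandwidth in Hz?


Bandwidth is the difference of -3dB frequencies:
BW = f_high - f_low
   = 15198.0 - 410.1
   = 14787.9 Hz

14787.9 Hz


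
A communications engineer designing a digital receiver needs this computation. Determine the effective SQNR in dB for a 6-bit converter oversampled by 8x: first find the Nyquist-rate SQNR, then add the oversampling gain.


Step 1 — baseline SQNR at Nyquist:
SQNR_base = 6.02*N + 1.76
          = 6.02*6 + 1.76
          = 37.88 dB

Step 2 — oversampling processing gain:
G = 10*log10(OSR) = 10*log10(8) = 9.03 dB

Step 3 — total:
SQNR_total = 37.88 + 9.03 = 46.91 dB

Base SQNR = 37.88 dB; oversampled SQNR = 46.91 dB


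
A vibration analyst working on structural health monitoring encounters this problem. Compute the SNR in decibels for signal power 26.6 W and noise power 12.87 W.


SNR in decibels:
SNR = 10 * log10(Ps / Pn)
    = 10 * log10(26.6 / 12.87)
    = 10 * log10(2.0668)
    = 10 * 0.3153
    = 3.15 dB

3.15 dB


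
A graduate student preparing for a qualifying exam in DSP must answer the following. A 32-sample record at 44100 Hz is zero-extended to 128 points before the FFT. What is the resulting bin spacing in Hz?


Frequency resolution after zero-padding:
N_padded = 32 * 4 = 128
df = fs / N_padded
   = 44100 / 128
   = 344.5312 Hz

344.5312 Hz


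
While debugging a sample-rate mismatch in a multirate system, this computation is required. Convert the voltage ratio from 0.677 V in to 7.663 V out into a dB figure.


Voltage gain in dB:
G = 20 * log10(Vout / Vin)
  = 20 * log10(7.663 / 0.677)
  = 20 * log10(11.319055)
  = 20 * 1.05381
  = 21.08 dB

21.08 dB


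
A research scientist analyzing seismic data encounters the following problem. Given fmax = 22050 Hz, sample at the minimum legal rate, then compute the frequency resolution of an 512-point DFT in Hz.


Step 1 — Nyquist sampling rate:
fs = 2 * fmax = 2 * 22050 = 44100 Hz

Step 2 — DFT bin spacing:
df = fs / N = 44100 / 512 = 86.1328 Hz

86.1328 Hz


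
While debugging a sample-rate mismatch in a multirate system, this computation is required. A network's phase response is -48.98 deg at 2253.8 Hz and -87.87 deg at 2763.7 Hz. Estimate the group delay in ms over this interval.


Group delay from phase difference:
tau = -d(phi)/d(omega)
d(phi) = -38.89 deg = -0.678759 rad
d(omega) = 2*pi*(2763.7 - 2253.8) = 3203.7962 rad/s
tau = -(-0.678759) / 3203.7962
    = 0.2119 ms

0.2119 ms


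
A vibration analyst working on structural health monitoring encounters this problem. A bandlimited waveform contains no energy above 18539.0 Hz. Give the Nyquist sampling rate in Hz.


The Nyquist rate is twice the maximum frequency component.
fs_min = 2 * fmax
      = 2 * 18539.0
      = 37078.0 Hz

37078.0


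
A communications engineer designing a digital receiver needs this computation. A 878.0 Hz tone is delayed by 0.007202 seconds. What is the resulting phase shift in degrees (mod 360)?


Phase shift from frequency and time delay:
phi = 360 * f * t_delay
    = 360 * 878.0 * 0.007202
    = 2276.41 degrees
    mod 360 = 116.41 degrees

116.41 degrees


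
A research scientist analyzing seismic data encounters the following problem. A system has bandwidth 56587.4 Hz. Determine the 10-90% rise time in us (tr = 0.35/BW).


Rise time from bandwidth relationship:
tr = 0.35 / BW
   = 0.35 / 56587.4
   = 6.185122483e-06 s
   = 6.1851 us

6.1851 us


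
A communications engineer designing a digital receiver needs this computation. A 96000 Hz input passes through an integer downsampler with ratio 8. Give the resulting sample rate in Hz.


Decimation reduces the sample rate:
fs_out = fs_in / M
       = 96000 / 8
       = 12000.0 Hz

12000.0 Hz


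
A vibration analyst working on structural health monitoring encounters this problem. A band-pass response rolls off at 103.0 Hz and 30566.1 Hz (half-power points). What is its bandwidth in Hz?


Bandwidth is the difference of -3dB frequencies:
BW = f_high - f_low
   = 30566.1 - 103.0
   = 30463.1 Hz

30463.1 Hz


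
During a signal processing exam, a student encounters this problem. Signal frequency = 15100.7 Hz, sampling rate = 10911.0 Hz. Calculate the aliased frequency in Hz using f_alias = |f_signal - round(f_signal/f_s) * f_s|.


Compute the nearest integer multiple of fs to the signal:
n = round(15100.7 / 10911.0) = 1
f_alias = |15100.7 - 1 * 10911.0|
        = |15100.7 - 10911.0|
        = 4189.7 Hz

4189.7


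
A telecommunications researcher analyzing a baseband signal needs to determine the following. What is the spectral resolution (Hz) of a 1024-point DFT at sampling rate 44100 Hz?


DFT frequency resolution:
df = fs / N
   = 44100 / 1024
   = 43.0664 Hz

43.0664 Hz


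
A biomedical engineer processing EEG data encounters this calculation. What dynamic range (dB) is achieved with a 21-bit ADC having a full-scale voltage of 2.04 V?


Dynamic range from full-scale to LSB:
V_min = V_max / 2^bits = 2.04 / 2^21
DR = 20 * log10(V_max / V_min)
   = 20 * log10(2^21)
   = 20 * 21 * log10(2)
   = 126.43 dB

126.43 dB


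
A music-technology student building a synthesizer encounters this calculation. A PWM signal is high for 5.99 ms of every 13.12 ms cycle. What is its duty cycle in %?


Duty cycle as a percentage:
DC = (t_on / T) * 100
   = (5.99 / 13.12) * 100
   = 0.456555 * 100
   = 45.66 %

45.66 %


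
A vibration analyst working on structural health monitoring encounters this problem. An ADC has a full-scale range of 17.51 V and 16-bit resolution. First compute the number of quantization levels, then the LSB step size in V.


Step 1 — number of quantization levels:
L = 2^N = 2^16 = 65536

Step 2 — LSB step size:
delta = Vfs / L
      = 17.51 / 65536
      = 0.00026718 V

Levels = 65536; step size = 0.00026718 V


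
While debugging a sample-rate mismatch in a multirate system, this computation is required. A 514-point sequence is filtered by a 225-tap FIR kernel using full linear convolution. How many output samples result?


Linear convolution output length:
L = N + M - 1
  = 514 + 225 - 1
  = 738 samples

738


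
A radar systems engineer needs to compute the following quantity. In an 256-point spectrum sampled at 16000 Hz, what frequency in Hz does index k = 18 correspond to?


Frequency of DFT bin k:
f_k = k * fs / N
    = 18 * 16000 / 256
    = 288000 / 256
    = 1125.0 Hz

1125.0 Hz


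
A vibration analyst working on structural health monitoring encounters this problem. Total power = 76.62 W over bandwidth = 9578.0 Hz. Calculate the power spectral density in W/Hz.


Power spectral density:
PSD = P / BW
    = 76.62 / 9578.0
    = 0.00799958 W/Hz

0.00799958 W/Hz


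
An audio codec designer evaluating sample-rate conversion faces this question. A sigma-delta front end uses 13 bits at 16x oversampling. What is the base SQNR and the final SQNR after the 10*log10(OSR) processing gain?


Step 1 — baseline SQNR at Nyquist:
SQNR_base = 6.02*N + 1.76
          = 6.02*13 + 1.76
          = 80.02 dB

Step 2 — oversampling processing gain:
G = 10*log10(OSR) = 10*log10(16) = 12.04 dB

Step 3 — total:
SQNR_total = 80.02 + 12.04 = 92.06 dB

Base SQNR = 80.02 dB; oversampled SQNR = 92.06 dB


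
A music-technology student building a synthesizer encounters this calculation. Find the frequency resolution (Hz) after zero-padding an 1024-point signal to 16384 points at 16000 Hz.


Frequency resolution after zero-padding:
N_padded = 1024 * 16 = 16384
df = fs / N_padded
   = 16000 / 16384
   = 0.9766 Hz

0.9766 Hz


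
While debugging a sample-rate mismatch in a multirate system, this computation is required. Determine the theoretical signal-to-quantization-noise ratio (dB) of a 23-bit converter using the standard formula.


Theoretical SNR for a full-scale sinusoid:
SNR = 6.02 * N + 1.76
    = 6.02 * 23 + 1.76
    = 138.46 + 1.76
    = 140.22 dB

140.22 dB


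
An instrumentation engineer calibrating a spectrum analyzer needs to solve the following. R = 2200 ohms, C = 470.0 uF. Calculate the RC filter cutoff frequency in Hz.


Cutoff frequency of a first-order RC filter:
fc = 1 / (2 * pi * R * C)
C = 470.0 uF = 0.00047 F
fc = 1 / (2 * pi * 2200 * 0.00047)
   = 1 / 6.4968136076237
   = 0.153922 Hz

0.153922 Hz


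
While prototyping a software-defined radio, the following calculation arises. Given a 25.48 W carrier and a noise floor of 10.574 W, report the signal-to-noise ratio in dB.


SNR in decibels:
SNR = 10 * log10(Ps / Pn)
    = 10 * log10(25.48 / 10.574)
    = 10 * log10(2.4097)
    = 10 * 0.382
    = 3.82 dB

3.82 dB


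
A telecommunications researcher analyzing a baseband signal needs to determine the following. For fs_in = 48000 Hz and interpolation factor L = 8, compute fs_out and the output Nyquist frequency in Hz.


Step 1 — output sample rate after interpolation by L:
fs_out = L * fs_in = 8 * 48000 = 384000 Hz

Step 2 — Nyquist frequency of the output stream:
f_Nyq = fs_out / 2 = 384000 / 2 = 192000.0 Hz

fs_out = 384000 Hz; f_Nyquist = 192000.0 Hz


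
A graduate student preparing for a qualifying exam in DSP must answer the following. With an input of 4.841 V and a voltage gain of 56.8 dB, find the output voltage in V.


Output voltage from dB gain:
V_out = V_in * 10^(gain_dB / 20)
      = 4.841 * 10^(56.8 / 20)
      = 4.841 * 691.830971
      = 3349.1537 V

3349.1537 V


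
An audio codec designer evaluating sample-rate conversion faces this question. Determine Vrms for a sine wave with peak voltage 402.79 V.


RMS voltage for a sinusoidal waveform:
V_rms = V_peak / sqrt(2)
      = 402.79 / 1.414214
      = 284.816 V

284.816 V


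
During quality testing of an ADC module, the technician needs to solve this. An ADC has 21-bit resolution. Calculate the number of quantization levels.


Number of quantization levels = 2^N
= 2^21
= 2097152

2097152


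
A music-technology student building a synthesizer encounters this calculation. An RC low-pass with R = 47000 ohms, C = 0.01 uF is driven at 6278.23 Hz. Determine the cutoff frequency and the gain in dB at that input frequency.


Step 1 — cutoff frequency:
fc = 1 / (2*pi*R*C)
C = 0.01 uF = 1e-08 F
fc = 1 / (2*pi*47000*1e-08)
   = 338.628 Hz

Step 2 — magnitude at f = 6278.23 Hz:
|H(f)| = 1 / sqrt(1 + (f/fc)^2)
f/fc = 6278.23 / 338.628 = 18.540198
|H| = 1 / sqrt(1 + 343.738942) = 0.0538586
|H|_dB = 20*log10(0.0538586) = -25.37 dB

fc = 338.628 Hz; |H(6278.23 Hz)| = -25.37 dB


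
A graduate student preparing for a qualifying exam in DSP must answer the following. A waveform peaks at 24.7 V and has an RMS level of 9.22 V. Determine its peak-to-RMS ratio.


Crest factor is the ratio of peak to RMS:
CF = V_peak / V_rms
   = 24.7 / 9.22
   = 2.679

2.679


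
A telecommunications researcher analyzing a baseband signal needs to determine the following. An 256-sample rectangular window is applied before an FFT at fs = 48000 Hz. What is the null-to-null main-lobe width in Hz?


Main lobe width for a rectangular window:
Width = 2 * fs / N
      = 2 * 48000 / 256
      = 96000 / 256
      = 375.0 Hz

375.0 Hz


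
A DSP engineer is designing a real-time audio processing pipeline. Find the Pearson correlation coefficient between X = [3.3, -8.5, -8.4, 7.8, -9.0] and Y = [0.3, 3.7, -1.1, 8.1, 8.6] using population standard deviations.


Pearson correlation coefficient (population):
r = cov(X,Y) / (std(X) * std(Y))
Mean X = -2.96, Mean Y = 3.92
Cov(X,Y) = 4.5152
Std(X) = 7.09552, Std(Y) = 3.942791
r = 0.1614

0.1614


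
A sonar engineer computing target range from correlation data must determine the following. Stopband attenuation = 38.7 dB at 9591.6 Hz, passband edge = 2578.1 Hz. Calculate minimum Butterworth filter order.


Butterworth filter order formula:
n = log10(10^(A/10) - 1) / (2 * log10(f_stop/f_pass))
10^(38.7/10) - 1 = 7412.1024
f_stop/f_pass = 9591.6 / 2578.1 = 3.7204
n = 3.3912 -> ceil = 4

4


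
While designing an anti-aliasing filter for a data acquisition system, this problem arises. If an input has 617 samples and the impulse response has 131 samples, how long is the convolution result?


Linear convolution output length:
L = N + M - 1
  = 617 + 131 - 1
  = 747 samples

747


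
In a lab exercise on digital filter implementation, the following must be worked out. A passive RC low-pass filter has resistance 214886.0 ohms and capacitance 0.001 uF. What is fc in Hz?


Cutoff frequency of a first-order RC filter:
fc = 1 / (2 * pi * R * C)
C = 0.001 uF = 1e-09 F
fc = 1 / (2 * pi * 214886.0 * 1e-09)
   = 1 / 0.0013501685579186
   = 740.648265 Hz

740.648265 Hz


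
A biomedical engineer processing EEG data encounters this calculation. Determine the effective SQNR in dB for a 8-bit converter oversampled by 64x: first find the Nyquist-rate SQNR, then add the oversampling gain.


Step 1 — baseline SQNR at Nyquist:
SQNR_base = 6.02*N + 1.76
          = 6.02*8 + 1.76
          = 49.92 dB

Step 2 — oversampling processing gain:
G = 10*log10(OSR) = 10*log10(64) = 18.06 dB

Step 3 — total:
SQNR_total = 49.92 + 18.06 = 67.98 dB

Base SQNR = 49.92 dB; oversampled SQNR = 67.98 dB


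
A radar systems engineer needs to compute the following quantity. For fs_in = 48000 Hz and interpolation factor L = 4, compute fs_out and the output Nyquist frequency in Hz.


Step 1 — output sample rate after interpolation by L:
fs_out = L * fs_in = 4 * 48000 = 192000 Hz

Step 2 — Nyquist frequency of the output stream:
f_Nyq = fs_out / 2 = 192000 / 2 = 96000.0 Hz

fs_out = 192000 Hz; f_Nyquist = 96000.0 Hz


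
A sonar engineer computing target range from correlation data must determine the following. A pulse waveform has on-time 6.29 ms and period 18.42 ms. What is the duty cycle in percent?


Duty cycle as a percentage:
DC = (t_on / T) * 100
   = (6.29 / 18.42) * 100
   = 0.341477 * 100
   = 34.15 %

34.15 %


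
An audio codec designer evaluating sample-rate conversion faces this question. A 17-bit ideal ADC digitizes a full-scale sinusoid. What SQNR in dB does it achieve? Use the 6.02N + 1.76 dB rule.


Theoretical SNR for a full-scale sinusoid:
SNR = 6.02 * N + 1.76
    = 6.02 * 17 + 1.76
    = 102.34 + 1.76
    = 104.1 dB

104.1 dB


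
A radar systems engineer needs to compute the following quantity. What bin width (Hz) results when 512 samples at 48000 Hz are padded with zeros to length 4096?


Frequency resolution after zero-padding:
N_padded = 512 * 8 = 4096
df = fs / N_padded
   = 48000 / 4096
   = 11.7188 Hz

11.7188 Hz


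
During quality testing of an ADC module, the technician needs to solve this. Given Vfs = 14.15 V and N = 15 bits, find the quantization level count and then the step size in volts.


Step 1 — number of quantization levels:
L = 2^N = 2^15 = 32768

Step 2 — LSB step size:
delta = Vfs / L
      = 14.15 / 32768
      = 0.00043182 V

Levels = 32768; step size = 0.00043182 V


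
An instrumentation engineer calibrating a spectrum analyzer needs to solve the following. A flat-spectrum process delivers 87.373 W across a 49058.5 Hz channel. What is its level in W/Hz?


Power spectral density:
PSD = P / BW
    = 87.373 / 49058.5
    = 0.001781 W/Hz

0.001781 W/Hz


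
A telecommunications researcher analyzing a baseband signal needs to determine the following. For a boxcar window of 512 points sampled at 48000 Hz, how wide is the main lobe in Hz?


Main lobe width for a rectangular window:
Width = 2 * fs / N
      = 2 * 48000 / 512
      = 96000 / 512
      = 187.5 Hz

187.5 Hz


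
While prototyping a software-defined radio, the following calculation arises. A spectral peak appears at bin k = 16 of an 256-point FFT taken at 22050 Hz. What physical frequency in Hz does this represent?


Frequency of DFT bin k:
f_k = k * fs / N
    = 16 * 22050 / 256
    = 352800 / 256
    = 1378.125 Hz

1378.125 Hz


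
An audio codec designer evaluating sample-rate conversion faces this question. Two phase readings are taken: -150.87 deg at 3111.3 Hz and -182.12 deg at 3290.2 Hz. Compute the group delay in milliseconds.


Group delay from phase difference:
tau = -d(phi)/d(omega)
d(phi) = -31.25 deg = -0.545415 rad
d(omega) = 2*pi*(3290.2 - 3111.3) = 1124.0619 rad/s
tau = -(-0.545415) / 1124.0619
    = 0.4852 ms

0.4852 ms


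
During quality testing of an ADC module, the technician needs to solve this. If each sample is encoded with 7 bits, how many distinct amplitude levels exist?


Number of quantization levels = 2^N
= 2^7
= 128

128


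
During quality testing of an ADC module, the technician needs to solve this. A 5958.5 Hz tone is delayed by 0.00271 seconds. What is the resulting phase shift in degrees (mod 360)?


Phase shift from frequency and time delay:
phi = 360 * f * t_delay
    = 360 * 5958.5 * 0.00271
    = 5813.11 degrees
    mod 360 = 53.11 degrees

53.11 degrees


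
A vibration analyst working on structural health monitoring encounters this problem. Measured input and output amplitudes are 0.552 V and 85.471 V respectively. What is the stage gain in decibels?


Voltage gain in dB:
G = 20 * log10(Vout / Vin)
  = 20 * log10(85.471 / 0.552)
  = 20 * log10(154.838768)
  = 20 * 2.18988
  = 43.8 dB

43.8 dB


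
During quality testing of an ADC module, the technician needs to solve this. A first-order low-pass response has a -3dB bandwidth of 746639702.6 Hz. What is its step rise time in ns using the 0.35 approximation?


Rise time from bandwidth relationship:
tr = 0.35 / BW
   = 0.35 / 746639702.6
   = 4.687669284e-10 s
   = 0.4688 ns

0.4688 ns


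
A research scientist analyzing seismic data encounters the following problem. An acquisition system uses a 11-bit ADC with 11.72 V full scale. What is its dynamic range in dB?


Dynamic range from full-scale to LSB:
V_min = V_max / 2^bits = 11.72 / 2^11
DR = 20 * log10(V_max / V_min)
   = 20 * log10(2^11)
   = 20 * 11 * log10(2)
   = 66.23 dB

66.23 dB


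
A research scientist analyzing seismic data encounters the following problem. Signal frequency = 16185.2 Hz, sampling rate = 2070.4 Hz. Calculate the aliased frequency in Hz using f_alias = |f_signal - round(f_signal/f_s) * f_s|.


Compute the nearest integer multiple of fs to the signal:
n = round(16185.2 / 2070.4) = 8
f_alias = |16185.2 - 8 * 2070.4|
        = |16185.2 - 16563.2|
        = 378.0 Hz

378.0


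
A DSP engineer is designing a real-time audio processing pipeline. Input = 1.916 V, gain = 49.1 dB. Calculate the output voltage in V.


Output voltage from dB gain:
V_out = V_in * 10^(gain_dB / 20)
      = 1.916 * 10^(49.1 / 20)
      = 1.916 * 285.101827
      = 546.2551 V

546.2551 V


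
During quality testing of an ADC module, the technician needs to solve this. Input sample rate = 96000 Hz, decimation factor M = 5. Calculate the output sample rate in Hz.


Decimation reduces the sample rate:
fs_out = fs_in / M
       = 96000 / 5
       = 19200.0 Hz

19200.0 Hz


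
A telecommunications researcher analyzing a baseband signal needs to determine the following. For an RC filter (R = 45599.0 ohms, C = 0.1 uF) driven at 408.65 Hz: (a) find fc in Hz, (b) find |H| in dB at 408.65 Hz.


Step 1 — cutoff frequency:
fc = 1 / (2*pi*R*C)
C = 0.1 uF = 1e-07 F
fc = 1 / (2*pi*45599.0*1e-07)
   = 34.9032 Hz

Step 2 — magnitude at f = 408.65 Hz:
|H(f)| = 1 / sqrt(1 + (f/fc)^2)
f/fc = 408.65 / 34.9032 = 11.708096
|H| = 1 / sqrt(1 + 137.079512) = 0.0851011
|H|_dB = 20*log10(0.0851011) = -21.4 dB

fc = 34.9032 Hz; |H(408.65 Hz)| = -21.4 dB


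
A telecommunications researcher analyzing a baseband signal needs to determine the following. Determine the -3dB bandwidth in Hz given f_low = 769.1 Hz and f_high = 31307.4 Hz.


Bandwidth is the difference of -3dB frequencies:
BW = f_high - f_low
   = 31307.4 - 769.1
   = 30538.3 Hz

30538.3 Hz


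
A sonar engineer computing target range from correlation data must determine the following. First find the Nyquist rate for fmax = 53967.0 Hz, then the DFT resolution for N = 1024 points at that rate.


Step 1 — Nyquist sampling rate:
fs = 2 * fmax = 2 * 53967.0 = 107934.0 Hz

Step 2 — DFT bin spacing:
df = fs / N = 107934.0 / 1024 = 105.4043 Hz

105.4043 Hz


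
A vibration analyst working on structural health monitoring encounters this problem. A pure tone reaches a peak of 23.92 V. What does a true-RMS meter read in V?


RMS voltage for a sinusoidal waveform:
V_rms = V_peak / sqrt(2)
      = 23.92 / 1.414214
      = 16.914 V

16.914 V


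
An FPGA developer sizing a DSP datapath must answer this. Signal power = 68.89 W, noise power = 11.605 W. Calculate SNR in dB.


SNR in decibels:
SNR = 10 * log10(Ps / Pn)
    = 10 * log10(68.89 / 11.605)
    = 10 * log10(5.9362)
    = 10 * 0.7735
    = 7.74 dB

7.74 dB


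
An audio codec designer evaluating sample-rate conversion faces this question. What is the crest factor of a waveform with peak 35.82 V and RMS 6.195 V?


Crest factor is the ratio of peak to RMS:
CF = V_peak / V_rms
   = 35.82 / 6.195
   = 5.7821

5.7821


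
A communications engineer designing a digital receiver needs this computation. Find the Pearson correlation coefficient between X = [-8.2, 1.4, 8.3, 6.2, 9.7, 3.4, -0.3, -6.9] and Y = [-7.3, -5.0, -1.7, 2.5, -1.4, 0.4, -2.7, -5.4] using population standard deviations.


Pearson correlation coefficient (population):
r = cov(X,Y) / (std(X) * std(Y))
Mean X = 1.7, Mean Y = -2.575
Cov(X,Y) = 14.39
Std(X) = 6.192334, Std(Y) = 3.01983
r = 0.7695

0.7695


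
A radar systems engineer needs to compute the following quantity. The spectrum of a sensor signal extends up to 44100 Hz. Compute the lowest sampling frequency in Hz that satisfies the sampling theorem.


The Nyquist rate is twice the maximum frequency component.
fs_min = 2 * fmax
      = 2 * 44100
      = 88200 Hz

88200


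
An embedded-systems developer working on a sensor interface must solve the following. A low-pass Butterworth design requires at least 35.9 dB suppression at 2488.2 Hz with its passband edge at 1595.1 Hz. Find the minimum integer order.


Butterworth filter order formula:
n = log10(10^(A/10) - 1) / (2 * log10(f_stop/f_pass))
10^(35.9/10) - 1 = 3889.4514
f_stop/f_pass = 2488.2 / 1595.1 = 1.5599
n = 9.2955 -> ceil = 10

10


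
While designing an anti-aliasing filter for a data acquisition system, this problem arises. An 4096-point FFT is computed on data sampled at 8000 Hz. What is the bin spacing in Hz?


DFT frequency resolution:
df = fs / N
   = 8000 / 4096
   = 1.9531 Hz

1.9531 Hz


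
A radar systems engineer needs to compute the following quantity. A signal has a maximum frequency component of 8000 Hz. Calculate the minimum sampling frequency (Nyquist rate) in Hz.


The Nyquist rate is twice the maximum frequency component.
fs_min = 2 * fmax
      = 2 * 8000
      = 16000 Hz

16000


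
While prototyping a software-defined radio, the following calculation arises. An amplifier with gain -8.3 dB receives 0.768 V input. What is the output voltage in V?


Output voltage from dB gain:
V_out = V_in * 10^(gain_dB / 20)
      = 0.768 * 10^(-8.3 / 20)
      = 0.768 * 0.384592
      = 0.2954 V

0.2954 V


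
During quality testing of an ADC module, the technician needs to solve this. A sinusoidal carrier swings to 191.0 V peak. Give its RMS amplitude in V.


RMS voltage for a sinusoidal waveform:
V_rms = V_peak / sqrt(2)
      = 191.0 / 1.414214
      = 135.057 V

135.057 V


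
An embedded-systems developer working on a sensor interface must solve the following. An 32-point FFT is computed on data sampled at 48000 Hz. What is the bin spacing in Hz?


DFT frequency resolution:
df = fs / N
   = 48000 / 32
   = 1500.0 Hz

1500.0 Hz


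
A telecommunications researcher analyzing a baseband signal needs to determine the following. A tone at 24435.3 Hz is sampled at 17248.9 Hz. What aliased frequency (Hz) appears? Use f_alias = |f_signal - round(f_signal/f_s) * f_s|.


Compute the nearest integer multiple of fs to the signal:
n = round(24435.3 / 17248.9) = 1
f_alias = |24435.3 - 1 * 17248.9|
        = |24435.3 - 17248.9|
        = 7186.4 Hz

7186.4


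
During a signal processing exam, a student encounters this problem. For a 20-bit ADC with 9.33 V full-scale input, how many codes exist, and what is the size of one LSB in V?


Step 1 — number of quantization levels:
L = 2^N = 2^20 = 1048576

Step 2 — LSB step size:
delta = Vfs / L
      = 9.33 / 1048576
      = 8.9e-06 V

Levels = 1048576; step size = 8.9e-06 V


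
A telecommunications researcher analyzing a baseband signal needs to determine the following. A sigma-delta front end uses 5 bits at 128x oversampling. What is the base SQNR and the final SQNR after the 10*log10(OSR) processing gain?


Step 1 — baseline SQNR at Nyquist:
SQNR_base = 6.02*N + 1.76
          = 6.02*5 + 1.76
          = 31.86 dB

Step 2 — oversampling processing gain:
G = 10*log10(OSR) = 10*log10(128) = 21.07 dB

Step 3 — total:
SQNR_total = 31.86 + 21.07 = 52.93 dB

Base SQNR = 31.86 dB; oversampled SQNR = 52.93 dB


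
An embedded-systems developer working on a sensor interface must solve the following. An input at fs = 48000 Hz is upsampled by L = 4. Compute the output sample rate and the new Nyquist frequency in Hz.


Step 1 — output sample rate after interpolation by L:
fs_out = L * fs_in = 4 * 48000 = 192000 Hz

Step 2 — Nyquist frequency of the output stream:
f_Nyq = fs_out / 2 = 192000 / 2 = 96000.0 Hz

fs_out = 192000 Hz; f_Nyquist = 96000.0 Hz


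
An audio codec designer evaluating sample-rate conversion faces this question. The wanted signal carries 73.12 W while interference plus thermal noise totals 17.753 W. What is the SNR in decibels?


SNR in decibels:
SNR = 10 * log10(Ps / Pn)
    = 10 * log10(73.12 / 17.753)
    = 10 * log10(4.1187)
    = 10 * 0.6148
    = 6.15 dB

6.15 dB


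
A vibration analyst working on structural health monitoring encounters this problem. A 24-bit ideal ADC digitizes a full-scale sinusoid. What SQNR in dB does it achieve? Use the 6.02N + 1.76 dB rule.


Theoretical SNR for a full-scale sinusoid:
SNR = 6.02 * N + 1.76
    = 6.02 * 24 + 1.76
    = 144.48 + 1.76
    = 146.24 dB

146.24 dB


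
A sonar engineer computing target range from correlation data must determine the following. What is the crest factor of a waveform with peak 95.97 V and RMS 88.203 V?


Crest factor is the ratio of peak to RMS:
CF = V_peak / V_rms
   = 95.97 / 88.203
   = 1.0881

1.0881


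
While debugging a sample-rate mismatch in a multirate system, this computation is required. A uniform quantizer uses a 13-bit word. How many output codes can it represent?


Number of quantization levels = 2^N
= 2^13
= 8192

8192


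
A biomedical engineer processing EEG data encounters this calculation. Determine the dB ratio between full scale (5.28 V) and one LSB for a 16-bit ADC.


Dynamic range from full-scale to LSB:
V_min = V_max / 2^bits = 5.28 / 2^16
DR = 20 * log10(V_max / V_min)
   = 20 * log10(2^16)
   = 20 * 16 * log10(2)
   = 96.33 dB

96.33 dB


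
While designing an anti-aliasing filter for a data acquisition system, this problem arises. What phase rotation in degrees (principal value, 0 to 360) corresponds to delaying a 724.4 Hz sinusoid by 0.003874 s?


Phase shift from frequency and time delay:
phi = 360 * f * t_delay
    = 360 * 724.4 * 0.003874
    = 1010.28 degrees
    mod 360 = 290.28 degrees

290.28 degrees


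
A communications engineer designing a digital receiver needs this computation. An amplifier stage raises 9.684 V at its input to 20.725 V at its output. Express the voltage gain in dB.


Voltage gain in dB:
G = 20 * log10(Vout / Vin)
  = 20 * log10(20.725 / 9.684)
  = 20 * log10(2.140128)
  = 20 * 0.33044
  = 6.61 dB

6.61 dB


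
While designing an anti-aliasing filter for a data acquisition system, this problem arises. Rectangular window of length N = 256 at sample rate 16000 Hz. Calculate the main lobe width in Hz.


Main lobe width for a rectangular window:
Width = 2 * fs / N
      = 2 * 16000 / 256
      = 32000 / 256
      = 125.0 Hz

125.0 Hz


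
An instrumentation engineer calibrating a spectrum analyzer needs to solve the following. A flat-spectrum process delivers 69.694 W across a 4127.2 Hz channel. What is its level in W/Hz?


Power spectral density:
PSD = P / BW
    = 69.694 / 4127.2
    = 0.01688651 W/Hz

0.01688651 W/Hz


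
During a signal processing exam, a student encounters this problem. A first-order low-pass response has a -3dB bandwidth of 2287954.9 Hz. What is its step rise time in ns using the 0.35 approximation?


Rise time from bandwidth relationship:
tr = 0.35 / BW
   = 0.35 / 2287954.9
   = 1.529750433e-07 s
   = 152.975 ns

152.975 ns


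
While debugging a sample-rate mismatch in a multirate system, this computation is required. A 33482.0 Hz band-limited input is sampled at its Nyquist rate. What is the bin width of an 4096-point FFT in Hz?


Step 1 — Nyquist sampling rate:
fs = 2 * fmax = 2 * 33482.0 = 66964.0 Hz

Step 2 — DFT bin spacing:
df = fs / N = 66964.0 / 4096 = 16.3486 Hz

16.3486 Hz


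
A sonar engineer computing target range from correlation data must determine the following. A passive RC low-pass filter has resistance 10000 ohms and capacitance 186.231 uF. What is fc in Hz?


Cutoff frequency of a first-order RC filter:
fc = 1 / (2 * pi * R * C)
C = 186.231 uF = 0.000186231 F
fc = 1 / (2 * pi * 10000 * 0.000186231)
   = 1 / 11.701238829414
   = 0.085461 Hz

0.085461 Hz


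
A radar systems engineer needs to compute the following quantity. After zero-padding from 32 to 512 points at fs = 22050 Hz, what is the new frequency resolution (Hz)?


Frequency resolution after zero-padding:
N_padded = 32 * 16 = 512
df = fs / N_padded
   = 22050 / 512
   = 43.0664 Hz

43.0664 Hz


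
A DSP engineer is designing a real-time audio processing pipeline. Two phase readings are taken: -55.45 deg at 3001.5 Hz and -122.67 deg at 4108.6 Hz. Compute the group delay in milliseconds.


Group delay from phase difference:
tau = -d(phi)/d(omega)
d(phi) = -67.22 deg = -1.17321 rad
d(omega) = 2*pi*(4108.6 - 3001.5) = 6956.1145 rad/s
tau = -(-1.17321) / 6956.1145
    = 0.1687 ms

0.1687 ms


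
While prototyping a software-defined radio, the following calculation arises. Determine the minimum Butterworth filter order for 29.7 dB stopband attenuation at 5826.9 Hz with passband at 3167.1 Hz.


Butterworth filter order formula:
n = log10(10^(A/10) - 1) / (2 * log10(f_stop/f_pass))
10^(29.7/10) - 1 = 932.2543
f_stop/f_pass = 5826.9 / 3167.1 = 1.8398
n = 5.6076 -> ceil = 6

6


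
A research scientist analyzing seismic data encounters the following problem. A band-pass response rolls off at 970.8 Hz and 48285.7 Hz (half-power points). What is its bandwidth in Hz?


Bandwidth is the difference of -3dB frequencies:
BW = f_high - f_low
   = 48285.7 - 970.8
   = 47314.9 Hz

47314.9 Hz


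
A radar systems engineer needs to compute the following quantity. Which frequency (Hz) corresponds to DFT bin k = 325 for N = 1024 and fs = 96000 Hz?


Frequency of DFT bin k:
f_k = k * fs / N
    = 325 * 96000 / 1024
    = 31200000 / 1024
    = 30468.75 Hz

30468.75 Hz


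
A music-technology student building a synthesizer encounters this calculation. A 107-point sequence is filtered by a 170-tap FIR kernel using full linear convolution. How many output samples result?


Linear convolution output length:
L = N + M - 1
  = 107 + 170 - 1
  = 276 samples

276


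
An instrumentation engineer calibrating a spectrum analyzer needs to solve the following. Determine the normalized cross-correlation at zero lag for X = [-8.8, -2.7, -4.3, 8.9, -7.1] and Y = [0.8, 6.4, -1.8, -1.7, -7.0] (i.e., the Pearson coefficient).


Pearson correlation coefficient (population):
r = cov(X,Y) / (std(X) * std(Y))
Mean X = -2.8, Mean Y = -0.66
Cov(X,Y) = 1.75
Std(X) = 6.223182, Std(Y) = 4.348609
r = 0.0647

0.0647


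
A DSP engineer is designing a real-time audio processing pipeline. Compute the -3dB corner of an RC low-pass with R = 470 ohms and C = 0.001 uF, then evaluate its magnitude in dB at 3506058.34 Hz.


Step 1 — cutoff frequency:
fc = 1 / (2*pi*R*C)
C = 0.001 uF = 1e-09 F
fc = 1 / (2*pi*470*1e-09)
   = 338627.538 Hz

Step 2 — magnitude at f = 3506058.34 Hz:
|H(f)| = 1 / sqrt(1 + (f/fc)^2)
f/fc = 3506058.34 / 338627.538 = 10.353731
|H| = 1 / sqrt(1 + 107.199746) = 0.0961362
|H|_dB = 20*log10(0.0961362) = -20.34 dB

fc = 338627.538 Hz; |H(3506058.34 Hz)| = -20.34 dB


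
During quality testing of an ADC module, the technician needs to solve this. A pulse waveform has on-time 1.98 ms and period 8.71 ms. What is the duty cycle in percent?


Duty cycle as a percentage:
DC = (t_on / T) * 100
   = (1.98 / 8.71) * 100
   = 0.227325 * 100
   = 22.73 %

22.73 %


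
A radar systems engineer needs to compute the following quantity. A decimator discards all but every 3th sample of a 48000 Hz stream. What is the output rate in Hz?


Decimation reduces the sample rate:
fs_out = fs_in / M
       = 48000 / 3
       = 16000.0 Hz

16000.0 Hz


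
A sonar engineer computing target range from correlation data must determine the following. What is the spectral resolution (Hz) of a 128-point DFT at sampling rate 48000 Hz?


DFT frequency resolution:
df = fs / N
   = 48000 / 128
   = 375.0 Hz

375.0 Hz


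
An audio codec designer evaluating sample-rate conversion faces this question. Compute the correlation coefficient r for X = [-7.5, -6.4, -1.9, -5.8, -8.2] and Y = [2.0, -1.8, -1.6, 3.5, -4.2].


Pearson correlation coefficient (population):
r = cov(X,Y) / (std(X) * std(Y))
Mean X = -5.96, Mean Y = -0.42
Cov(X,Y) = 0.2368
Std(X) = 2.195085, Std(Y) = 2.785965
r = 0.0387

0.0387


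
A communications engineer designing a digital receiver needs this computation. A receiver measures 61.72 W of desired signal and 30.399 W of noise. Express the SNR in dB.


SNR in decibels:
SNR = 10 * log10(Ps / Pn)
    = 10 * log10(61.72 / 30.399)
    = 10 * log10(2.0303)
    = 10 * 0.3076
    = 3.08 dB

3.08 dB


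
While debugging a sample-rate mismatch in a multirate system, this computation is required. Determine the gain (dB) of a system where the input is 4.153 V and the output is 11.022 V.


Voltage gain in dB:
G = 20 * log10(Vout / Vin)
  = 20 * log10(11.022 / 4.153)
  = 20 * log10(2.653985)
  = 20 * 0.423898
  = 8.48 dB

8.48 dB


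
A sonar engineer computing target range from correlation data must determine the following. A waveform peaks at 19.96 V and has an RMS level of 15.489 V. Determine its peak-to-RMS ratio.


Crest factor is the ratio of peak to RMS:
CF = V_peak / V_rms
   = 19.96 / 15.489
   = 1.2887

1.2887


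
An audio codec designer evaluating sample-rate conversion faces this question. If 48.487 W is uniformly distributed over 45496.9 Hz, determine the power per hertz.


Power spectral density:
PSD = P / BW
    = 48.487 / 45496.9
    = 0.00106572 W/Hz

0.00106572 W/Hz


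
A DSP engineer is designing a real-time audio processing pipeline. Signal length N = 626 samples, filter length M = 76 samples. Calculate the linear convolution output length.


Linear convolution output length:
L = N + M - 1
  = 626 + 76 - 1
  = 701 samples

701


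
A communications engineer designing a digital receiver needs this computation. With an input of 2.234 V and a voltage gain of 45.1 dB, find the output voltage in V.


Output voltage from dB gain:
V_out = V_in * 10^(gain_dB / 20)
      = 2.234 * 10^(45.1 / 20)
      = 2.234 * 179.887092
      = 401.8678 V

401.8678 V
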